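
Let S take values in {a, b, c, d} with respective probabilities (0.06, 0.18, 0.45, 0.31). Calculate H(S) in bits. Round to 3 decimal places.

1.731 bits

H(S) = −Σ p·log₂ p.
  −(0.06)·log₂(0.06) = 0.2435
  −(0.18)·log₂(0.18) = 0.4453
  −(0.45)·log₂(0.45) = 0.5184
  −(0.31)·log₂(0.31) = 0.5238
Sum: 0.2435 + 0.4453 + 0.5184 + 0.5238 = 1.731 bits.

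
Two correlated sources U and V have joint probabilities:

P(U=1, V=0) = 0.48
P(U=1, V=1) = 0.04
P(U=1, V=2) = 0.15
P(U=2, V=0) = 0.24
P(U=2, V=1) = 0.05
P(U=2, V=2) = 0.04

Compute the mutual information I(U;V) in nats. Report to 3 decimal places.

Marginals: p(U) = (0.6700, 0.3300), p(V) = (0.7200, 0.0900, 0.1900).
I(U;V) = Σ p(x,y)·ln[p(x,y)/(p(x)p(y))].
  (1,0): 0.48·ln(0.9950) = -0.0024
  (1,1): 0.04·ln(0.6633) = -0.0164
  (1,2): 0.15·ln(1.1783) = 0.0246
  (2,0): 0.24·ln(1.0101) = 0.0024
  (2,1): 0.05·ln(1.6835) = 0.0260
  (2,2): 0.04·ln(0.6380) = -0.0180
Sum = 0.016 nats.

0.016 nats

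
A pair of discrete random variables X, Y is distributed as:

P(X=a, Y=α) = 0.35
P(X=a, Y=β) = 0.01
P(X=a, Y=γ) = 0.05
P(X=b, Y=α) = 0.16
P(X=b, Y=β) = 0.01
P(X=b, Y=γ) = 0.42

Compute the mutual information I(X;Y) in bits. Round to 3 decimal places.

0.269 bits

Marginals: p(X) = (0.4100, 0.5900), p(Y) = (0.5100, 0.0200, 0.4700).
I(X;Y) = H(X) + H(Y) − H(X,Y).
H(X) = 0.9765, H(Y) = 1.1203, H(X,Y) = 1.8277.
I(X;Y) = 0.9765 + 1.1203 − 1.8277 = 0.269 bits.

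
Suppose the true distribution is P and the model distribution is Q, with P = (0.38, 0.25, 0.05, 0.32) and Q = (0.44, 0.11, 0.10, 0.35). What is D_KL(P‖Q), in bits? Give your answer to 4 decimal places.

D(P‖Q) = Σ p·log₂(p/q).
  0.38·log₂(0.38/0.44) = -0.08037
  0.25·log₂(0.25/0.11) = 0.29611
  0.05·log₂(0.05/0.10) = -0.05000
  0.32·log₂(0.32/0.35) = -0.04137
D(P‖Q) = 0.1244 bits.

0.1244 bits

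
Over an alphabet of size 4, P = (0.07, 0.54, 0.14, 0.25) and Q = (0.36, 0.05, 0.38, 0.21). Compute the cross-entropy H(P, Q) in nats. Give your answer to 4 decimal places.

2.2148 nats

H(P,Q) = −Σ p·ln q.
  −0.07·ln(0.36) = 0.07152
  −0.54·ln(0.05) = 1.61770
  −0.14·ln(0.38) = 0.13546
  −0.25·ln(0.21) = 0.39016
H(P,Q) = 2.2148 nats.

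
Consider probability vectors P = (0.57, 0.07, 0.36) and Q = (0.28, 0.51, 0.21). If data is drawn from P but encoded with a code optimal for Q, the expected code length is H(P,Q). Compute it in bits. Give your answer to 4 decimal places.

H(P,Q) = −Σ p·log₂ q.
  −0.57·log₂(0.28) = 1.04681
  −0.07·log₂(0.51) = 0.06800
  −0.36·log₂(0.21) = 0.81055
H(P,Q) = 1.9254 bits.

1.9254 bits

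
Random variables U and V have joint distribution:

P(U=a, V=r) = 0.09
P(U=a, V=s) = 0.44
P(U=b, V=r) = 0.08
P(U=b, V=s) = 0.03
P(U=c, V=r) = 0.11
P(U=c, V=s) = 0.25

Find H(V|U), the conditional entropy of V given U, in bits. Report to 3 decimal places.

0.761 bits

Chain rule: H(V|U) = H(U,V) − H(U).
Marginals: p(U) = (0.5300, 0.1100, 0.3600), p(V) = (0.2800, 0.7200).
H(U,V) = 2.1274 bits; H(U) = 1.3663 bits.
H(V|U) = 2.1274 − 1.3663 = 0.761 bits.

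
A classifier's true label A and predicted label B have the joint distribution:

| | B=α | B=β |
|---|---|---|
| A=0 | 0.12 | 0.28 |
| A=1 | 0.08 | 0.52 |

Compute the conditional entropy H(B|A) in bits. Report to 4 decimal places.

0.6924 bits

Marginals: p(A) = (0.4000, 0.6000), p(B) = (0.2000, 0.8000).
H(B|A) = Σ p(A) · H(B|A=·).
  A=0: p=0.4000, H(B|A=0) = 0.8813
  A=1: p=0.6000, H(B|A=1) = 0.5665
Weighted sum = 0.6924 bits.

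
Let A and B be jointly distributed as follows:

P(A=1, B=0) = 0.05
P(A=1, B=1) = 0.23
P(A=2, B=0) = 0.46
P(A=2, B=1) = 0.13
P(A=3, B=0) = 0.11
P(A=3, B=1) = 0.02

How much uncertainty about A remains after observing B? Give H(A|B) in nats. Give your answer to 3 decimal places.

0.767 nats

Marginals: p(A) = (0.2800, 0.5900, 0.1300), p(B) = (0.6200, 0.3800).
H(A|B) = Σ p(B) · H(A|B=·).
  B=0: p=0.6200, H(A|B=0) = 0.7313
  B=1: p=0.3800, H(A|B=1) = 0.8258
Weighted sum = 0.767 nats.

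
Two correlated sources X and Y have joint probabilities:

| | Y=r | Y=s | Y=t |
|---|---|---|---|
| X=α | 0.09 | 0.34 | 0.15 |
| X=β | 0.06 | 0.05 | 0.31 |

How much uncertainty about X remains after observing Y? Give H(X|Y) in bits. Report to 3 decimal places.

0.780 bits

Marginals: p(X) = (0.5800, 0.4200), p(Y) = (0.1500, 0.3900, 0.4600).
H(X|Y) = Σ p(Y) · H(X|Y=·).
  Y=r: p=0.1500, H(X|Y=r) = 0.9710
  Y=s: p=0.3900, H(X|Y=s) = 0.5525
  Y=t: p=0.4600, H(X|Y=t) = 0.9109
Weighted sum = 0.780 bits.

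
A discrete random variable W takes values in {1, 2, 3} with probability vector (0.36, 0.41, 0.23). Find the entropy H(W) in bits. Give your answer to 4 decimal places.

H(W) = −Σ p·log₂ p.
  −(0.36)·log₂(0.36) = 0.53062
  −(0.41)·log₂(0.41) = 0.52738
  −(0.23)·log₂(0.23) = 0.48767
Sum: 0.53062 + 0.52738 + 0.48767 = 1.5457 bits.

1.5457 bits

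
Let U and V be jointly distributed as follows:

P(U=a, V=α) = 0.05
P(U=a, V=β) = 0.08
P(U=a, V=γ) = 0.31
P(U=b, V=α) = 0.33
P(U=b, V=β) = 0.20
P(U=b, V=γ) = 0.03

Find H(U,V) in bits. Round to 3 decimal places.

2.175 bits

H(U,V) = −Σ p(x,y)·log₂ p(x,y) over all 6 cells.
  cell (a,α): −0.05·log₂0.05 = 0.2161
  cell (a,β): −0.08·log₂0.08 = 0.2915
  cell (a,γ): −0.31·log₂0.31 = 0.5238
  cell (b,α): −0.33·log₂0.33 = 0.5278
  cell (b,β): −0.20·log₂0.20 = 0.4644
  cell (b,γ): −0.03·log₂0.03 = 0.1518
Sum = 2.175 bits.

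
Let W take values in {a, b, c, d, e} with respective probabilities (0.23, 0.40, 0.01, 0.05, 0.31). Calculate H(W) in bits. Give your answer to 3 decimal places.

1.823 bits

H(W) = −Σ p·log₂ p.
  −(0.23)·log₂(0.23) = 0.4877
  −(0.40)·log₂(0.40) = 0.5288
  −(0.01)·log₂(0.01) = 0.0664
  −(0.05)·log₂(0.05) = 0.2161
  −(0.31)·log₂(0.31) = 0.5238
Sum: 0.4877 + 0.5288 + 0.0664 + 0.2161 + 0.5238 = 1.823 bits.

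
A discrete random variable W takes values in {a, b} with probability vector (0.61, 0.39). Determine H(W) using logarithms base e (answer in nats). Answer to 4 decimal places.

H(W) = −Σ p·ln p.
  −(0.61)·ln(0.61) = 0.30152
  −(0.39)·ln(0.39) = 0.36723
Sum: 0.30152 + 0.36723 = 0.6687 nats.

0.6687 nats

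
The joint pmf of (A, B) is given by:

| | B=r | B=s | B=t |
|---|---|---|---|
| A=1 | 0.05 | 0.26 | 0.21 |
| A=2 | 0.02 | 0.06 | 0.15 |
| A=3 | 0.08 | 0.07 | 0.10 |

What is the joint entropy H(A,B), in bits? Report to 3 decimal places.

H(A,B) = −Σ p(x,y)·log₂ p(x,y) over all 9 cells.
  cell (1,r): −0.05·log₂0.05 = 0.2161
  cell (1,s): −0.26·log₂0.26 = 0.5053
  cell (1,t): −0.21·log₂0.21 = 0.4728
  cell (2,r): −0.02·log₂0.02 = 0.1129
  cell (2,s): −0.06·log₂0.06 = 0.2435
  cell (2,t): −0.15·log₂0.15 = 0.4105
  cell (3,r): −0.08·log₂0.08 = 0.2915
  cell (3,s): −0.07·log₂0.07 = 0.2686
  cell (3,t): −0.10·log₂0.10 = 0.3322
Sum = 2.853 bits.

2.853 bits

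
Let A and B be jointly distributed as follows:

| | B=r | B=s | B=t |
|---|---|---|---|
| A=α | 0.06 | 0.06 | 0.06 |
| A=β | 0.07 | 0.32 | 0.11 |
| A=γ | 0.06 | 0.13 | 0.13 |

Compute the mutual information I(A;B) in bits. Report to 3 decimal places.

0.059 bits

Marginals: p(A) = (0.1800, 0.5000, 0.3200), p(B) = (0.1900, 0.5100, 0.3000).
I(A;B) = H(A) + H(B) − H(A,B).
H(A) = 1.4713, H(B) = 1.4717, H(A,B) = 2.8843.
I(A;B) = 1.4713 + 1.4717 − 2.8843 = 0.059 bits.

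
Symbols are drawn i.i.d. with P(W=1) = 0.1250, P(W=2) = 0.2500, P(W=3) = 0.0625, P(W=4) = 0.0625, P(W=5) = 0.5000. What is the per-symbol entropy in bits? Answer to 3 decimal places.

H(W) = −Σ p·log₂ p.
  −(0.1250)·log₂(0.1250) = 0.3750
  −(0.2500)·log₂(0.2500) = 0.5000
  −(0.0625)·log₂(0.0625) = 0.2500
  −(0.0625)·log₂(0.0625) = 0.2500
  −(0.5000)·log₂(0.5000) = 0.5000
Sum: 0.3750 + 0.5000 + 0.2500 + 0.2500 + 0.5000 = 1.875 bits.

1.875 bits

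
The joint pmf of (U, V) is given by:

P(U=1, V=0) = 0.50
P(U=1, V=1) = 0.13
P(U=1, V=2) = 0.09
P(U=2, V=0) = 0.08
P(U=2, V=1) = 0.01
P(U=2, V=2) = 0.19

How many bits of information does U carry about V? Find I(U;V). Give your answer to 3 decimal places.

Marginals: p(U) = (0.7200, 0.2800), p(V) = (0.5800, 0.1400, 0.2800).
I(U;V) = H(U) + H(V) − H(U,V).
H(U) = 0.8555, H(V) = 1.3671, H(U,V) = 2.0085.
I(U;V) = 0.8555 + 1.3671 − 2.0085 = 0.214 bits.

0.214 bits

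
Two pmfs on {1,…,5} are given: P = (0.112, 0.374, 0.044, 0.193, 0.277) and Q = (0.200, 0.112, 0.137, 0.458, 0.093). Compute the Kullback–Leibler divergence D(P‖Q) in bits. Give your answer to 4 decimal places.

D(P‖Q) = Σ p·log₂(p/q).
  0.112·log₂(0.112/0.200) = -0.09369
  0.374·log₂(0.374/0.112) = 0.65059
  0.044·log₂(0.044/0.137) = -0.07210
  0.193·log₂(0.193/0.458) = -0.24062
  0.277·log₂(0.277/0.093) = 0.43616
D(P‖Q) = 0.6803 bits.

0.6803 bits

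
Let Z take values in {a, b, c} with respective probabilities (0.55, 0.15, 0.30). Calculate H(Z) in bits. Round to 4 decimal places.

H(Z) = −Σ p·log₂ p.
  −(0.55)·log₂(0.55) = 0.47437
  −(0.15)·log₂(0.15) = 0.41054
  −(0.30)·log₂(0.30) = 0.52109
Sum: 0.47437 + 0.41054 + 0.52109 = 1.4060 bits.

1.4060 bits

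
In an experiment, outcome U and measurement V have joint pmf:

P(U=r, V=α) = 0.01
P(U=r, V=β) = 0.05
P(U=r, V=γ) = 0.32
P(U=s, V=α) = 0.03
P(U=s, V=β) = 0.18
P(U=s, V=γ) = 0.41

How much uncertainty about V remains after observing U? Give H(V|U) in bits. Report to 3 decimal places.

0.975 bits

Chain rule: H(V|U) = H(U,V) − H(U).
Marginals: p(U) = (0.3800, 0.6200), p(V) = (0.0400, 0.2300, 0.7300).
H(U,V) = 1.9330 bits; H(U) = 0.9580 bits.
H(V|U) = 1.9330 − 0.9580 = 0.975 bits.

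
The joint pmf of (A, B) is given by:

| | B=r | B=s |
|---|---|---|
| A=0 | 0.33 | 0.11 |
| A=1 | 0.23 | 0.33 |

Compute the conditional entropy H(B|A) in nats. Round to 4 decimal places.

0.6266 nats

Marginals: p(A) = (0.4400, 0.5600), p(B) = (0.5600, 0.4400).
H(B|A) = Σ p(A) · H(B|A=·).
  A=0: p=0.4400, H(B|A=0) = 0.5623
  A=1: p=0.5600, H(B|A=1) = 0.6771
Weighted sum = 0.6266 nats.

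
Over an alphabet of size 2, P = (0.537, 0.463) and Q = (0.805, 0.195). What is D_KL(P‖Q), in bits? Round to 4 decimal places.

0.2640 bits

D(P‖Q) = Σ p·log₂(p/q).
  0.537·log₂(0.537/0.805) = -0.31364
  0.463·log₂(0.463/0.195) = 0.57761
D(P‖Q) = 0.2640 bits.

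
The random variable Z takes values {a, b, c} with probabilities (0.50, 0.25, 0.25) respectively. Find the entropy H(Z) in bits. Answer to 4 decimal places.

1.5000 bits

H(Z) = −Σ p·log₂ p.
  −(0.50)·log₂(0.50) = 0.50000
  −(0.25)·log₂(0.25) = 0.50000
  −(0.25)·log₂(0.25) = 0.50000
Sum: 0.50000 + 0.50000 + 0.50000 = 1.5000 bits.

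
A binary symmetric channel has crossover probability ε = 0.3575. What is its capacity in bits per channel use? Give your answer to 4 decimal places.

0.0594 bits

Binary symmetric channel: C = 1 − h₂(ε) where h₂ is the binary entropy function.
h₂(0.3575) = −0.3575·log₂0.3575 − 0.6425·log₂0.6425 = 0.9406.
C = 1 − 0.9406 = 0.0594 bits per channel use.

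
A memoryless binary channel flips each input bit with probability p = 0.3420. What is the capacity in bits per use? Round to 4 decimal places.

Binary symmetric channel: C = 1 − h₂(ε) where h₂ is the binary entropy function.
h₂(0.3420) = −0.3420·log₂0.3420 − 0.6580·log₂0.6580 = 0.9267.
C = 1 − 0.9267 = 0.0733 bits per channel use.

0.0733 bits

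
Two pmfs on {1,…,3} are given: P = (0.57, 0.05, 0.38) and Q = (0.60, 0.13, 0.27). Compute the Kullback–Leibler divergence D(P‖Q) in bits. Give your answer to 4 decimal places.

D(P‖Q) = Σ p·log₂(p/q).
  0.57·log₂(0.57/0.60) = -0.04218
  0.05·log₂(0.05/0.13) = -0.06893
  0.38·log₂(0.38/0.27) = 0.18736
D(P‖Q) = 0.0762 bits.

0.0762 bits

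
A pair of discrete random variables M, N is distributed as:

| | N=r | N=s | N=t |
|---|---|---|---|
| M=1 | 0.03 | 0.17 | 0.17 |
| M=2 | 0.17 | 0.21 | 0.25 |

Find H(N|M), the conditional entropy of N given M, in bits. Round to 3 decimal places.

Chain rule: H(N|M) = H(M,N) − H(M).
Marginals: p(M) = (0.3700, 0.6300), p(N) = (0.2000, 0.3800, 0.4200).
H(M,N) = 2.4284 bits; H(M) = 0.9507 bits.
H(N|M) = 2.4284 − 0.9507 = 1.478 bits.

1.478 bits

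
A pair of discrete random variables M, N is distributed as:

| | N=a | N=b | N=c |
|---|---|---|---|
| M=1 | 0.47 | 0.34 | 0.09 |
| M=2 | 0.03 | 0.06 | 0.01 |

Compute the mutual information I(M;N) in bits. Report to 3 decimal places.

0.014 bits

Marginals: p(M) = (0.9000, 0.1000), p(N) = (0.5000, 0.4000, 0.1000).
I(M;N) = Σ p(x,y)·log₂[p(x,y)/(p(x)p(y))].
  (1,a): 0.47·log₂(1.0444) = 0.0295
  (1,b): 0.34·log₂(0.9444) = -0.0280
  (1,c): 0.09·log₂(1.0000) = 0.0000
  (2,a): 0.03·log₂(0.6000) = -0.0221
  (2,b): 0.06·log₂(1.5000) = 0.0351
  (2,c): 0.01·log₂(1.0000) = 0.0000
Sum = 0.014 bits.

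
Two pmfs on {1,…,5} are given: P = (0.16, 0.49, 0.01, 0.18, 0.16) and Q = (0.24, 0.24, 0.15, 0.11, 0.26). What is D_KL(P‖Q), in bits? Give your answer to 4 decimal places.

0.3877 bits

D(P‖Q) = Σ p·log₂(p/q).
  0.16·log₂(0.16/0.24) = -0.09359
  0.49·log₂(0.49/0.24) = 0.50458
  0.01·log₂(0.01/0.15) = -0.03907
  0.18·log₂(0.18/0.11) = 0.12789
  0.16·log₂(0.16/0.26) = -0.11207
D(P‖Q) = 0.3877 bits.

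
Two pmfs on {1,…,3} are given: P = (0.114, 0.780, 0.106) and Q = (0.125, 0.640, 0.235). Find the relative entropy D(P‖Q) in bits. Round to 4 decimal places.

0.0857 bits

D(P‖Q) = Σ p·log₂(p/q).
  0.114·log₂(0.114/0.125) = -0.01515
  0.780·log₂(0.780/0.640) = 0.22261
  0.106·log₂(0.106/0.235) = -0.12175
D(P‖Q) = 0.0857 bits.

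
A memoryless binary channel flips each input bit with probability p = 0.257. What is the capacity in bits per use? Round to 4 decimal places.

Binary symmetric channel: C = 1 − h₂(ε) where h₂ is the binary entropy function.
h₂(0.257) = −0.257·log₂0.257 − 0.743·log₂0.743 = 0.8222.
C = 1 − 0.8222 = 0.1778 bits per channel use.

0.1778 bits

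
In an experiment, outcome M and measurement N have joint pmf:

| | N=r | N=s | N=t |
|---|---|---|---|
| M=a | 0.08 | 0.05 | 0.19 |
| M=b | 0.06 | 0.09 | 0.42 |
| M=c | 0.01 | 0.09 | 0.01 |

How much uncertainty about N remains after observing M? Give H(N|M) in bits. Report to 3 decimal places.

1.152 bits

Marginals: p(M) = (0.3200, 0.5700, 0.1100), p(N) = (0.1500, 0.2300, 0.6200).
H(N|M) = Σ p(M) · H(N|M=·).
  M=a: p=0.3200, H(N|M=a) = 1.3650
  M=b: p=0.5700, H(N|M=b) = 1.0870
  M=c: p=0.1100, H(N|M=c) = 0.8659
Weighted sum = 1.152 bits.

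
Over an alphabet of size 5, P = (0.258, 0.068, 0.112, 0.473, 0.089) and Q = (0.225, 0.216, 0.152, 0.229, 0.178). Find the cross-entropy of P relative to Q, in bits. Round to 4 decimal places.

H(P,Q) = −Σ p·log₂ q.
  −0.258·log₂(0.225) = 0.55522
  −0.068·log₂(0.216) = 0.15034
  −0.112·log₂(0.152) = 0.30440
  −0.473·log₂(0.229) = 1.00587
  −0.089·log₂(0.178) = 0.22161
H(P,Q) = 2.2374 bits.

2.2374 bits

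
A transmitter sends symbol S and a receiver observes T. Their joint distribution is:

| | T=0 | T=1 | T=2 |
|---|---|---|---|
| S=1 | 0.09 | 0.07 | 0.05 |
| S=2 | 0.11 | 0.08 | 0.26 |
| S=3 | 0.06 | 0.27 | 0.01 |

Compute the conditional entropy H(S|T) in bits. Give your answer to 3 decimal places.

1.207 bits

Chain rule: H(S|T) = H(S,T) − H(T).
Marginals: p(S) = (0.2100, 0.4500, 0.3400), p(T) = (0.2600, 0.4200, 0.3200).
H(S,T) = 2.7644 bits; H(T) = 1.5570 bits.
H(S|T) = 2.7644 − 1.5570 = 1.207 bits.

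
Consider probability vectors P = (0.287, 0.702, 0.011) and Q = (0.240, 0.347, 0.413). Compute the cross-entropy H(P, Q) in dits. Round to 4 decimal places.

H(P,Q) = −Σ p·log₁₀ q.
  −0.287·log₁₀(0.240) = 0.17788
  −0.702·log₁₀(0.347) = 0.32269
  −0.011·log₁₀(0.413) = 0.00422
H(P,Q) = 0.5048 dits.

0.5048 dits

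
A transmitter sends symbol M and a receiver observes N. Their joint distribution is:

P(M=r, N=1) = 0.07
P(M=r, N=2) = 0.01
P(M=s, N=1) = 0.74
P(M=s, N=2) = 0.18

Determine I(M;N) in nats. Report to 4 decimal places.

0.0013 nats

Marginals: p(M) = (0.0800, 0.9200), p(N) = (0.8100, 0.1900).
I(M;N) = H(M) + H(N) − H(M,N).
H(M) = 0.2788, H(N) = 0.4862, H(M,N) = 0.7637.
I(M;N) = 0.2788 + 0.4862 − 0.7637 = 0.0013 nats.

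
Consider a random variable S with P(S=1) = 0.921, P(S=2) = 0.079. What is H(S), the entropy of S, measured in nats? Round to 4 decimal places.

0.2763 nats

H(S) = −Σ p·ln p.
  −(0.921)·ln(0.921) = 0.07579
  −(0.079)·ln(0.079) = 0.20053
Sum: 0.07579 + 0.20053 = 0.2763 nats.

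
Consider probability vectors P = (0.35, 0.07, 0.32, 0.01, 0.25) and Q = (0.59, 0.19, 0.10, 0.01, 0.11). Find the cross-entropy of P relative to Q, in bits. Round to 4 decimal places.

2.3597 bits

H(P,Q) = −Σ p·log₂ q.
  −0.35·log₂(0.59) = 0.26642
  −0.07·log₂(0.19) = 0.16772
  −0.32·log₂(0.10) = 1.06302
  −0.01·log₂(0.01) = 0.06644
  −0.25·log₂(0.11) = 0.79611
H(P,Q) = 2.3597 bits.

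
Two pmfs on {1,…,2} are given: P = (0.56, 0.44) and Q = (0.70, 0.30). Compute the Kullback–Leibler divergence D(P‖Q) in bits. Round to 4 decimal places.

D(P‖Q) = Σ p·log₂(p/q).
  0.56·log₂(0.56/0.70) = -0.18028
  0.44·log₂(0.44/0.30) = 0.24312
D(P‖Q) = 0.0628 bits.

0.0628 bits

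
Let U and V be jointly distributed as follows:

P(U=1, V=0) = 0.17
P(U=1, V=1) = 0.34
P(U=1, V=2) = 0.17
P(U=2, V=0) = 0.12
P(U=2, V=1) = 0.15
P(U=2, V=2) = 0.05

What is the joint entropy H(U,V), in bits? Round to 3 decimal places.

H(U,V) = −Σ p(x,y)·log₂ p(x,y) over all 6 cells.
  cell (1,0): −0.17·log₂0.17 = 0.4346
  cell (1,1): −0.34·log₂0.34 = 0.5292
  cell (1,2): −0.17·log₂0.17 = 0.4346
  cell (2,0): −0.12·log₂0.12 = 0.3671
  cell (2,1): −0.15·log₂0.15 = 0.4105
  cell (2,2): −0.05·log₂0.05 = 0.2161
Sum = 2.392 bits.

2.392 bits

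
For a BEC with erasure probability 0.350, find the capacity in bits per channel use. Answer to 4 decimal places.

0.6500 bits

Binary erasure channel: capacity C = 1 − ε.
C = 1 − 0.350 = 0.6500 bits per channel use.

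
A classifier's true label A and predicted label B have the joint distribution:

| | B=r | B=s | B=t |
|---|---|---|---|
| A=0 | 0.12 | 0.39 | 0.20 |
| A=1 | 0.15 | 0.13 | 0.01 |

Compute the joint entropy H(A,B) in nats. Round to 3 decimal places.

H(A,B) = −Σ p(x,y)·ln p(x,y) over all 6 cells.
  cell (0,r): −0.12·ln0.12 = 0.2544
  cell (0,s): −0.39·ln0.39 = 0.3672
  cell (0,t): −0.20·ln0.20 = 0.3219
  cell (1,r): −0.15·ln0.15 = 0.2846
  cell (1,s): −0.13·ln0.13 = 0.2652
  cell (1,t): −0.01·ln0.01 = 0.0461
Sum = 1.539 nats.

1.539 nats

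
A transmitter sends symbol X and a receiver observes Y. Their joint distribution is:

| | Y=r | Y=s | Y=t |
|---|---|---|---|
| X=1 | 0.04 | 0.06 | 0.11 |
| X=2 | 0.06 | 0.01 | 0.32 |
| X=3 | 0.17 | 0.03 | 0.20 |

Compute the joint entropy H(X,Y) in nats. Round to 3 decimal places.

1.848 nats

H(X,Y) = −Σ p(x,y)·ln p(x,y) over all 9 cells.
  cell (1,r): −0.04·ln0.04 = 0.1288
  cell (1,s): −0.06·ln0.06 = 0.1688
  cell (1,t): −0.11·ln0.11 = 0.2428
  cell (2,r): −0.06·ln0.06 = 0.1688
  cell (2,s): −0.01·ln0.01 = 0.0461
  cell (2,t): −0.32·ln0.32 = 0.3646
  cell (3,r): −0.17·ln0.17 = 0.3012
  cell (3,s): −0.03·ln0.03 = 0.1052
  cell (3,t): −0.20·ln0.20 = 0.3219
Sum = 1.848 nats.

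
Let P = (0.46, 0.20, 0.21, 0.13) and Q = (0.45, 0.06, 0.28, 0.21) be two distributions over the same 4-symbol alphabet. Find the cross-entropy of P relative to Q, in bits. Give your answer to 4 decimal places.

H(P,Q) = −Σ p·log₂ q.
  −0.46·log₂(0.45) = 0.52992
  −0.20·log₂(0.06) = 0.81178
  −0.21·log₂(0.28) = 0.38567
  −0.13·log₂(0.21) = 0.29270
H(P,Q) = 2.0201 bits.

2.0201 bits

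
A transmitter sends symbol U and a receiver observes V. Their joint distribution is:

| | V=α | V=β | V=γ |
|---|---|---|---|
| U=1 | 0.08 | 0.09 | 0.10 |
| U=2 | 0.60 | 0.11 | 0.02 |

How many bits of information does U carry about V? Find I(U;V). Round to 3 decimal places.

0.210 bits

Marginals: p(U) = (0.2700, 0.7300), p(V) = (0.6800, 0.2000, 0.1200).
I(U;V) = H(U) + H(V) − H(U,V).
H(U) = 0.8415, H(V) = 1.2098, H(U,V) = 1.8417.
I(U;V) = 0.8415 + 1.2098 − 1.8417 = 0.210 bits.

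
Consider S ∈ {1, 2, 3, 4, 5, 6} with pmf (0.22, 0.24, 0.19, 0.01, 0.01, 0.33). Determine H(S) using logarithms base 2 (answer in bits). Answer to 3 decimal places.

H(S) = −Σ p·log₂ p.
  −(0.22)·log₂(0.22) = 0.4806
  −(0.24)·log₂(0.24) = 0.4941
  −(0.19)·log₂(0.19) = 0.4552
  −(0.01)·log₂(0.01) = 0.0664
  −(0.01)·log₂(0.01) = 0.0664
  −(0.33)·log₂(0.33) = 0.5278
Sum: 0.4806 + 0.4941 + 0.4552 + 0.0664 + 0.0664 + 0.5278 = 2.091 bits.

2.091 bits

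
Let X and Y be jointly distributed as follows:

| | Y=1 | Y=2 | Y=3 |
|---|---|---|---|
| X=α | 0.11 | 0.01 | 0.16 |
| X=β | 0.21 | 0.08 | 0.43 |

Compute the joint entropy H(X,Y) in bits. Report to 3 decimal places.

2.128 bits

H(X,Y) = −Σ p(x,y)·log₂ p(x,y) over all 6 cells.
  cell (α,1): −0.11·log₂0.11 = 0.3503
  cell (α,2): −0.01·log₂0.01 = 0.0664
  cell (α,3): −0.16·log₂0.16 = 0.4230
  cell (β,1): −0.21·log₂0.21 = 0.4728
  cell (β,2): −0.08·log₂0.08 = 0.2915
  cell (β,3): −0.43·log₂0.43 = 0.5236
Sum = 2.128 bits.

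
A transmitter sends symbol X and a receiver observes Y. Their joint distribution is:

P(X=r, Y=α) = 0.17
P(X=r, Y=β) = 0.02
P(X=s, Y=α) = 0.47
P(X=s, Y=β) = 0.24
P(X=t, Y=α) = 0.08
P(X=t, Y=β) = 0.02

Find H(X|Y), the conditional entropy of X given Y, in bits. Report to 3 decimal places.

Marginals: p(X) = (0.1900, 0.7100, 0.1000), p(Y) = (0.7200, 0.2800).
H(X|Y) = Σ p(Y) · H(X|Y=·).
  Y=α: p=0.7200, H(X|Y=α) = 1.2456
  Y=β: p=0.2800, H(X|Y=β) = 0.7345
Weighted sum = 1.102 bits.

1.102 bits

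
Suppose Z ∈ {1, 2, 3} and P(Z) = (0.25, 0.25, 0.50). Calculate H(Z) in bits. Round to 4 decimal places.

H(Z) = −Σ p·log₂ p.
  −(0.25)·log₂(0.25) = 0.50000
  −(0.25)·log₂(0.25) = 0.50000
  −(0.50)·log₂(0.50) = 0.50000
Sum: 0.50000 + 0.50000 + 0.50000 = 1.5000 bits.

1.5000 bits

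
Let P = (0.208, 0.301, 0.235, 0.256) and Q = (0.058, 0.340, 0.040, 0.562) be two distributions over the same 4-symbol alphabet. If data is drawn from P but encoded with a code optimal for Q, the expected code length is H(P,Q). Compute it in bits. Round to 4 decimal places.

2.6270 bits

H(P,Q) = −Σ p·log₂ q.
  −0.208·log₂(0.058) = 0.85442
  −0.301·log₂(0.340) = 0.46847
  −0.235·log₂(0.040) = 1.09131
  −0.256·log₂(0.562) = 0.21283
H(P,Q) = 2.6270 bits.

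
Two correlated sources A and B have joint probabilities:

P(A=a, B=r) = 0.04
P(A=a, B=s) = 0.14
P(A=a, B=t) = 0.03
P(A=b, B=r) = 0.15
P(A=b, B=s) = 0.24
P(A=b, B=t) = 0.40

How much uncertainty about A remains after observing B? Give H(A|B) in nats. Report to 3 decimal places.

Chain rule: H(A|B) = H(A,B) − H(B).
Marginals: p(A) = (0.2100, 0.7900), p(B) = (0.1900, 0.3800, 0.4300).
H(A,B) = 1.5028 nats; H(B) = 1.0461 nats.
H(A|B) = 1.5028 − 1.0461 = 0.457 nats.

0.457 nats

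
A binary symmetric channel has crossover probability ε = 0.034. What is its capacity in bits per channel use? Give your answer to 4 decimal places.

Binary symmetric channel: C = 1 − h₂(ε) where h₂ is the binary entropy function.
h₂(0.034) = −0.034·log₂0.034 − 0.966·log₂0.966 = 0.2141.
C = 1 − 0.2141 = 0.7859 bits per channel use.

0.7859 bits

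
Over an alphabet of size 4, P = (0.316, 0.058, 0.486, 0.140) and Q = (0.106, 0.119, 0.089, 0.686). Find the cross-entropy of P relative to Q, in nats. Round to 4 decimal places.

H(P,Q) = −Σ p·ln q.
  −0.316·ln(0.106) = 0.70920
  −0.058·ln(0.119) = 0.12346
  −0.486·ln(0.089) = 1.17569
  −0.140·ln(0.686) = 0.05276
H(P,Q) = 2.0611 nats.

2.0611 nats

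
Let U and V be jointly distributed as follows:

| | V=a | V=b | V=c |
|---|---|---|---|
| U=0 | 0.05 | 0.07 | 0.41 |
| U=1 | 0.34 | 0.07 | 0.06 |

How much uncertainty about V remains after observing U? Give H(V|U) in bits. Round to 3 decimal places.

Marginals: p(U) = (0.5300, 0.4700), p(V) = (0.3900, 0.1400, 0.4700).
H(V|U) = Σ p(U) · H(V|U=·).
  U=0: p=0.5300, H(V|U=0) = 0.9936
  U=1: p=0.4700, H(V|U=1) = 1.1262
Weighted sum = 1.056 bits.

1.056 bits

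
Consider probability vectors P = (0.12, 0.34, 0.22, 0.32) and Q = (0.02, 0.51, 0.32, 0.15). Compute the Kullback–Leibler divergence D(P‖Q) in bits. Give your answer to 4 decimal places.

D(P‖Q) = Σ p·log₂(p/q).
  0.12·log₂(0.12/0.02) = 0.31020
  0.34·log₂(0.34/0.51) = -0.19889
  0.22·log₂(0.22/0.32) = -0.11893
  0.32·log₂(0.32/0.15) = 0.34980
D(P‖Q) = 0.3422 bits.

0.3422 bits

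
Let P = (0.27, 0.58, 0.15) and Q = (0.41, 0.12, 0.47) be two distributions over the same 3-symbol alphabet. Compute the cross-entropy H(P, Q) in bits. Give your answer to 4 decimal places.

2.2849 bits

H(P,Q) = −Σ p·log₂ q.
  −0.27·log₂(0.41) = 0.34730
  −0.58·log₂(0.12) = 1.77416
  −0.15·log₂(0.47) = 0.16339
H(P,Q) = 2.2849 bits.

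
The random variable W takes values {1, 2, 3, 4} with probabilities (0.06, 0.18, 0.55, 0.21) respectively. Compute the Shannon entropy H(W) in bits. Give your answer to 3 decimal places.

1.636 bits

H(W) = −Σ p·log₂ p.
  −(0.06)·log₂(0.06) = 0.2435
  −(0.18)·log₂(0.18) = 0.4453
  −(0.55)·log₂(0.55) = 0.4744
  −(0.21)·log₂(0.21) = 0.4728
Sum: 0.2435 + 0.4453 + 0.4744 + 0.4728 = 1.636 bits.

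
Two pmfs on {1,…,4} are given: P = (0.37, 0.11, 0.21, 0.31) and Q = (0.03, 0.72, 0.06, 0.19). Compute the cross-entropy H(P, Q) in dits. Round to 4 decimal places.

1.0593 dits

H(P,Q) = −Σ p·log₁₀ q.
  −0.37·log₁₀(0.03) = 0.56347
  −0.11·log₁₀(0.72) = 0.01569
  −0.21·log₁₀(0.06) = 0.25659
  −0.31·log₁₀(0.19) = 0.22359
H(P,Q) = 1.0593 dits.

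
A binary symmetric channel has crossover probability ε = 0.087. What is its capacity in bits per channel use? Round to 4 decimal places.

Binary symmetric channel: C = 1 − h₂(ε) where h₂ is the binary entropy function.
h₂(0.087) = −0.087·log₂0.087 − 0.913·log₂0.913 = 0.4264.
C = 1 − 0.4264 = 0.5736 bits per channel use.

0.5736 bits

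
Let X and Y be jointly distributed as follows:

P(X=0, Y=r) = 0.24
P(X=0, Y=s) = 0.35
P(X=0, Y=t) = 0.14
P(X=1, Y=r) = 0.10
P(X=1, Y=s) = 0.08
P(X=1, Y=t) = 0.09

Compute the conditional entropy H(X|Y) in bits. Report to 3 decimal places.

0.817 bits

Chain rule: H(X|Y) = H(X,Y) − H(Y).
Marginals: p(X) = (0.7300, 0.2700), p(Y) = (0.3400, 0.4300, 0.2300).
H(X,Y) = 2.3577 bits; H(Y) = 1.5404 bits.
H(X|Y) = 2.3577 − 1.5404 = 0.817 bits.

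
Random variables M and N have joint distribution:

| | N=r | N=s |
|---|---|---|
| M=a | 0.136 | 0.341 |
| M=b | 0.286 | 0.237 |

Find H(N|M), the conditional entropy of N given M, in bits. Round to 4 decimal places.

0.9310 bits

Chain rule: H(N|M) = H(M,N) − H(M).
Marginals: p(M) = (0.4770, 0.5230), p(N) = (0.4220, 0.5780).
H(M,N) = 1.9295 bits; H(M) = 0.9985 bits.
H(N|M) = 1.9295 − 0.9985 = 0.9310 bits.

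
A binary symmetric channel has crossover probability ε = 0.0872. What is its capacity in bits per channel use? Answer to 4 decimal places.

Binary symmetric channel: C = 1 − h₂(ε) where h₂ is the binary entropy function.
h₂(0.0872) = −0.0872·log₂0.0872 − 0.9128·log₂0.9128 = 0.4271.
C = 1 − 0.4271 = 0.5729 bits per channel use.

0.5729 bits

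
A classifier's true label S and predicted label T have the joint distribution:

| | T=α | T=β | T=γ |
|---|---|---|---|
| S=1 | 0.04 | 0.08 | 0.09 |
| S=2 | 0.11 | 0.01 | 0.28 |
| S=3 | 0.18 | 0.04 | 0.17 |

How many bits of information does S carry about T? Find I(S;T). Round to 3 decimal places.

0.135 bits

Marginals: p(S) = (0.2100, 0.4000, 0.3900), p(T) = (0.3300, 0.1300, 0.5400).
I(S;T) = H(S) + H(T) − H(S,T).
H(S) = 1.5314, H(T) = 1.3905, H(S,T) = 2.7865.
I(S;T) = 1.5314 + 1.3905 − 2.7865 = 0.135 bits.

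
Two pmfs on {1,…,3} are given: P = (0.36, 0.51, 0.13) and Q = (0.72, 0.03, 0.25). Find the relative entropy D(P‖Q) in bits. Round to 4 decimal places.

D(P‖Q) = Σ p·log₂(p/q).
  0.36·log₂(0.36/0.72) = -0.36000
  0.51·log₂(0.51/0.03) = 2.08461
  0.13·log₂(0.13/0.25) = -0.12264
D(P‖Q) = 1.6020 bits.

1.6020 bits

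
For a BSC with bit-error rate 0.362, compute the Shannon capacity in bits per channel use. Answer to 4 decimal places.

Binary symmetric channel: C = 1 − h₂(ε) where h₂ is the binary entropy function.
h₂(0.362) = −0.362·log₂0.362 − 0.638·log₂0.638 = 0.9443.
C = 1 − 0.9443 = 0.0557 bits per channel use.

0.0557 bits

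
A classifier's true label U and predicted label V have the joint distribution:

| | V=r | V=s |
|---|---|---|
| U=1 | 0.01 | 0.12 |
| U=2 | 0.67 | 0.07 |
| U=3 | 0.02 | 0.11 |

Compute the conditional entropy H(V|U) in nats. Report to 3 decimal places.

Chain rule: H(V|U) = H(U,V) − H(U).
Marginals: p(U) = (0.1300, 0.7400, 0.1300), p(V) = (0.7000, 0.3000).
H(U,V) = 1.0760 nats; H(U) = 0.7533 nats.
H(V|U) = 1.0760 − 0.7533 = 0.323 nats.

0.323 nats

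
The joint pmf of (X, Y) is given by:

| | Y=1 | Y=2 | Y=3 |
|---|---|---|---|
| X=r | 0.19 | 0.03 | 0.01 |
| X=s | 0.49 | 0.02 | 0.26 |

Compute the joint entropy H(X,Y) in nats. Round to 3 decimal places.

1.245 nats

H(X,Y) = −Σ p(x,y)·ln p(x,y) over all 6 cells.
  cell (r,1): −0.19·ln0.19 = 0.3155
  cell (r,2): −0.03·ln0.03 = 0.1052
  cell (r,3): −0.01·ln0.01 = 0.0461
  cell (s,1): −0.49·ln0.49 = 0.3495
  cell (s,2): −0.02·ln0.02 = 0.0782
  cell (s,3): −0.26·ln0.26 = 0.3502
Sum = 1.245 nats.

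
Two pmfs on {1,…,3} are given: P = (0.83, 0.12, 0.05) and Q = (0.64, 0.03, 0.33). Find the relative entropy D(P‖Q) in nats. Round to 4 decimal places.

D(P‖Q) = Σ p·ln(p/q).
  0.83·ln(0.83/0.64) = 0.21576
  0.12·ln(0.12/0.03) = 0.16636
  0.05·ln(0.05/0.33) = -0.09435
D(P‖Q) = 0.2878 nats.

0.2878 nats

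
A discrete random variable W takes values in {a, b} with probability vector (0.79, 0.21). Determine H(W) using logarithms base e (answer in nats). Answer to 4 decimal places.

H(W) = −Σ p·ln p.
  −(0.79)·ln(0.79) = 0.18622
  −(0.21)·ln(0.21) = 0.32774
Sum: 0.18622 + 0.32774 = 0.5140 nats.

0.5140 nats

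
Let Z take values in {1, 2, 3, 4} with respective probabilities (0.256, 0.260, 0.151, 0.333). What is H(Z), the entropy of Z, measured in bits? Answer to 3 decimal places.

1.949 bits

H(Z) = −Σ p·log₂ p.
  −(0.256)·log₂(0.256) = 0.5032
  −(0.260)·log₂(0.260) = 0.5053
  −(0.151)·log₂(0.151) = 0.4118
  −(0.333)·log₂(0.333) = 0.5283
Sum: 0.5032 + 0.5053 + 0.4118 + 0.5283 = 1.949 bits.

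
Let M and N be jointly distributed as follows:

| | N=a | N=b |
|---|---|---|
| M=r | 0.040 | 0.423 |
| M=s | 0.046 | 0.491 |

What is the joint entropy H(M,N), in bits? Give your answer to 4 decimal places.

1.4190 bits

H(M,N) = −Σ p(x,y)·log₂ p(x,y) over all 4 cells.
  cell (r,a): −0.040·log₂0.040 = 0.18575
  cell (r,b): −0.423·log₂0.423 = 0.52506
  cell (s,a): −0.046·log₂0.046 = 0.20434
  cell (s,b): −0.491·log₂0.491 = 0.50387
Sum = 1.4190 bits.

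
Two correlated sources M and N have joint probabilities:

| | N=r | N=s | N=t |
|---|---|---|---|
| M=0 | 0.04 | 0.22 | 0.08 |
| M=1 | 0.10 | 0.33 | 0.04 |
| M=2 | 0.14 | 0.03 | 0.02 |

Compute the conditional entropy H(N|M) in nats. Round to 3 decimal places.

0.810 nats

Marginals: p(M) = (0.3400, 0.4700, 0.1900), p(N) = (0.2800, 0.5800, 0.1400).
H(N|M) = Σ p(M) · H(N|M=·).
  M=0: p=0.3400, H(N|M=0) = 0.8739
  M=1: p=0.4700, H(N|M=1) = 0.7873
  M=2: p=0.1900, H(N|M=2) = 0.7534
Weighted sum = 0.810 nats.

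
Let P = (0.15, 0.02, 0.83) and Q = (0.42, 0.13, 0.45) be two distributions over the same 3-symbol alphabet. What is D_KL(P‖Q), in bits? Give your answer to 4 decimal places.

D(P‖Q) = Σ p·log₂(p/q).
  0.15·log₂(0.15/0.42) = -0.22281
  0.02·log₂(0.02/0.13) = -0.05401
  0.83·log₂(0.83/0.45) = 0.73304
D(P‖Q) = 0.4562 bits.

0.4562 bits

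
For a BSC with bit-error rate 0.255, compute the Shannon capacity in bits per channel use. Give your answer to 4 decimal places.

0.1809 bits

Binary symmetric channel: C = 1 − h₂(ε) where h₂ is the binary entropy function.
h₂(0.255) = −0.255·log₂0.255 − 0.745·log₂0.745 = 0.8191.
C = 1 − 0.8191 = 0.1809 bits per channel use.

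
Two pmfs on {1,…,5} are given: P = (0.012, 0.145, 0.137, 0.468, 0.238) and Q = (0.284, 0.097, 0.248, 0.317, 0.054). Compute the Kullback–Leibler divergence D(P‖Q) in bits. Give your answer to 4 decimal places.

0.6844 bits

D(P‖Q) = Σ p·log₂(p/q).
  0.012·log₂(0.012/0.284) = -0.05478
  0.145·log₂(0.145/0.097) = 0.08410
  0.137·log₂(0.137/0.248) = -0.11729
  0.468·log₂(0.468/0.317) = 0.26303
  0.238·log₂(0.238/0.054) = 0.50930
D(P‖Q) = 0.6844 bits.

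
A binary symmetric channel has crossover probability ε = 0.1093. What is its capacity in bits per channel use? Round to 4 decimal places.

0.5022 bits

Binary symmetric channel: C = 1 − h₂(ε) where h₂ is the binary entropy function.
h₂(0.1093) = −0.1093·log₂0.1093 − 0.8907·log₂0.8907 = 0.4978.
C = 1 − 0.4978 = 0.5022 bits per channel use.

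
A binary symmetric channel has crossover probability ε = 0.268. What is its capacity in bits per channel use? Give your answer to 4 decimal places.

0.1614 bits

Binary symmetric channel: C = 1 − h₂(ε) where h₂ is the binary entropy function.
h₂(0.268) = −0.268·log₂0.268 − 0.732·log₂0.732 = 0.8386.
C = 1 − 0.8386 = 0.1614 bits per channel use.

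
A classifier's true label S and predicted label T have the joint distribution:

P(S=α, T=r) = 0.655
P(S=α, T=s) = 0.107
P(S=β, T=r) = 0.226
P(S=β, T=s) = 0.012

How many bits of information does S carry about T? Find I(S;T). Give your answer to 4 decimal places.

Marginals: p(S) = (0.7620, 0.2380), p(T) = (0.8810, 0.1190).
I(S;T) = Σ p(x,y)·log₂[p(x,y)/(p(x)p(y))].
  (α,r): 0.655·log₂(0.9757) = -0.02326
  (α,s): 0.107·log₂(1.1800) = 0.02555
  (β,r): 0.226·log₂(1.0778) = 0.02444
  (β,s): 0.012·log₂(0.4237) = -0.01487
Sum = 0.0119 bits.

0.0119 bits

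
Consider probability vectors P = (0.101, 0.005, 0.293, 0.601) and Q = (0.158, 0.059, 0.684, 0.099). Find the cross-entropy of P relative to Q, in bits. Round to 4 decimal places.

H(P,Q) = −Σ p·log₂ q.
  −0.101·log₂(0.158) = 0.26886
  −0.005·log₂(0.059) = 0.02042
  −0.293·log₂(0.684) = 0.16054
  −0.601·log₂(0.099) = 2.00519
H(P,Q) = 2.4550 bits.

2.4550 bits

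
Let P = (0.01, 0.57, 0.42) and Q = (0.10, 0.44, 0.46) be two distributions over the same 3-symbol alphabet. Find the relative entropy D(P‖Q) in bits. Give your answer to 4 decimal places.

0.1245 bits

D(P‖Q) = Σ p·log₂(p/q).
  0.01·log₂(0.01/0.10) = -0.03322
  0.57·log₂(0.57/0.44) = 0.21287
  0.42·log₂(0.42/0.46) = -0.05512
D(P‖Q) = 0.1245 bits.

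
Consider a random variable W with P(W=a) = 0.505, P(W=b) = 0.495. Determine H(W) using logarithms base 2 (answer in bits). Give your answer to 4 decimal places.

H(W) = −Σ p·log₂ p.
  −(0.505)·log₂(0.505) = 0.49775
  −(0.495)·log₂(0.495) = 0.50218
Sum: 0.49775 + 0.50218 = 0.9999 bits.

0.9999 bits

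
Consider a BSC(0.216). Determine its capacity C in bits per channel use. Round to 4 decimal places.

0.2472 bits

Binary symmetric channel: C = 1 − h₂(ε) where h₂ is the binary entropy function.
h₂(0.216) = −0.216·log₂0.216 − 0.784·log₂0.784 = 0.7528.
C = 1 − 0.7528 = 0.2472 bits per channel use.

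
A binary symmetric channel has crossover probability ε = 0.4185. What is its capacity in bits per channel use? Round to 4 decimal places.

0.0193 bits

Binary symmetric channel: C = 1 − h₂(ε) where h₂ is the binary entropy function.
h₂(0.4185) = −0.4185·log₂0.4185 − 0.5815·log₂0.5815 = 0.9807.
C = 1 − 0.9807 = 0.0193 bits per channel use.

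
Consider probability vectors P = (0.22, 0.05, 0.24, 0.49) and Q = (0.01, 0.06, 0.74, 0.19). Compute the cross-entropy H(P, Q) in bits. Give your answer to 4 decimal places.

2.9429 bits

H(P,Q) = −Σ p·log₂ q.
  −0.22·log₂(0.01) = 1.46165
  −0.05·log₂(0.06) = 0.20294
  −0.24·log₂(0.74) = 0.10426
  −0.49·log₂(0.19) = 1.17401
H(P,Q) = 2.9429 bits.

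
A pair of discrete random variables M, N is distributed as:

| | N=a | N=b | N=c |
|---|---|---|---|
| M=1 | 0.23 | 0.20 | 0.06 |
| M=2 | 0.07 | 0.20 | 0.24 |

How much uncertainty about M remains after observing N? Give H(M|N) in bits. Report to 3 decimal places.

Chain rule: H(M|N) = H(M,N) − H(N).
Marginals: p(M) = (0.4900, 0.5100), p(N) = (0.3000, 0.4000, 0.3000).
H(M,N) = 2.4227 bits; H(N) = 1.5710 bits.
H(M|N) = 2.4227 − 1.5710 = 0.852 bits.

0.852 bits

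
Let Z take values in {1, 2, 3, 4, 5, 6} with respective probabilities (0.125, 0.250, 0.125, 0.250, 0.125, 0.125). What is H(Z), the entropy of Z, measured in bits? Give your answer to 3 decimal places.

2.500 bits

H(Z) = −Σ p·log₂ p.
  −(0.125)·log₂(0.125) = 0.3750
  −(0.250)·log₂(0.250) = 0.5000
  −(0.125)·log₂(0.125) = 0.3750
  −(0.250)·log₂(0.250) = 0.5000
  −(0.125)·log₂(0.125) = 0.3750
  −(0.125)·log₂(0.125) = 0.3750
Sum: 0.3750 + 0.5000 + 0.3750 + 0.5000 + 0.3750 + 0.3750 = 2.500 bits.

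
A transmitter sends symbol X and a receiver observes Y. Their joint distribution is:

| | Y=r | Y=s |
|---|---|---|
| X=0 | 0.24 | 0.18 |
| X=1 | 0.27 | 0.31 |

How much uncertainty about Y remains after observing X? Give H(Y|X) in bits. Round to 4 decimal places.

0.9918 bits

Chain rule: H(Y|X) = H(X,Y) − H(X).
Marginals: p(X) = (0.4200, 0.5800), p(Y) = (0.5100, 0.4900).
H(X,Y) = 1.9733 bits; H(X) = 0.9815 bits.
H(Y|X) = 1.9733 − 0.9815 = 0.9918 bits.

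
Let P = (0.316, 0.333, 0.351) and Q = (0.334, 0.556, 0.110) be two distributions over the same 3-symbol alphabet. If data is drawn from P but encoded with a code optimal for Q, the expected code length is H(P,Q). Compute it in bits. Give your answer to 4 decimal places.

H(P,Q) = −Σ p·log₂ q.
  −0.316·log₂(0.334) = 0.49994
  −0.333·log₂(0.556) = 0.28200
  −0.351·log₂(0.110) = 1.11773
H(P,Q) = 1.8997 bits.

1.8997 bits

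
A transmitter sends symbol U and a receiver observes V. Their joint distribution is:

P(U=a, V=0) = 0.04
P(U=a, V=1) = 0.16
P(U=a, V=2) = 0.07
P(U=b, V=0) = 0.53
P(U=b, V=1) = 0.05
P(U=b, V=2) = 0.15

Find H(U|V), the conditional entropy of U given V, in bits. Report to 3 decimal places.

Marginals: p(U) = (0.2700, 0.7300), p(V) = (0.5700, 0.2100, 0.2200).
H(U|V) = Σ p(V) · H(U|V=·).
  V=0: p=0.5700, H(U|V=0) = 0.3666
  V=1: p=0.2100, H(U|V=1) = 0.7919
  V=2: p=0.2200, H(U|V=2) = 0.9024
Weighted sum = 0.574 bits.

0.574 bits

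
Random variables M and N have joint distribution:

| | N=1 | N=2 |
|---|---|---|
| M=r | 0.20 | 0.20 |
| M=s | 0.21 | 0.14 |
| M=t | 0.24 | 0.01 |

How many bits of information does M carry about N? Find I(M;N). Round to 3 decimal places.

0.134 bits

Marginals: p(M) = (0.4000, 0.3500, 0.2500), p(N) = (0.6500, 0.3500).
I(M;N) = H(M) + H(N) − H(M,N).
H(M) = 1.5589, H(N) = 0.9341, H(M,N) = 2.3593.
I(M;N) = 1.5589 + 0.9341 − 2.3593 = 0.134 bits.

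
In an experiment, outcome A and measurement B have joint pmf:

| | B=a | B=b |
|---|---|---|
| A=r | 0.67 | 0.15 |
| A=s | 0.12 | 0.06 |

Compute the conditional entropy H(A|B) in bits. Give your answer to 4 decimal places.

0.6668 bits

Marginals: p(A) = (0.8200, 0.1800), p(B) = (0.7900, 0.2100).
H(A|B) = Σ p(B) · H(A|B=·).
  B=a: p=0.7900, H(A|B=a) = 0.6146
  B=b: p=0.2100, H(A|B=b) = 0.8631
Weighted sum = 0.6668 bits.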